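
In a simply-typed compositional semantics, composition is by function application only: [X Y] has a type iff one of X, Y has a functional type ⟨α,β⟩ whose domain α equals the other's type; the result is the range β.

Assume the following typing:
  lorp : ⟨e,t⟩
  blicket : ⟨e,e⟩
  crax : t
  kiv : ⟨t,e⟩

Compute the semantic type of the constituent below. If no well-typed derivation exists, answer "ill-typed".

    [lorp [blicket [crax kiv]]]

[crax kiv]: ⟨t,e⟩ applied to t yields e.
[blicket [crax kiv]]: ⟨e,e⟩ applied to e yields e.
[lorp [blicket [crax kiv]]]: ⟨e,t⟩ applied to e yields t.

t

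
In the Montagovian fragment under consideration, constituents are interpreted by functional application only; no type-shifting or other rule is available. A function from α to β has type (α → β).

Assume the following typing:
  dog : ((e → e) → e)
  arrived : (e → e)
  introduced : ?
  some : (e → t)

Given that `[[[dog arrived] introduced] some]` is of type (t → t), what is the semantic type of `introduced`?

For [[[dog arrived] introduced] some] to have type (t → t) with some of type (e → t), [[dog arrived] introduced] must be the function: [[dog arrived] introduced] : ((e → t) → (t → t)).
For [[dog arrived] introduced] to have type ((e → t) → (t → t)) with [dog arrived] of type e, introduced must be the function: introduced : (e → ((e → t) → (t → t))).

(e → ((e → t) → (t → t)))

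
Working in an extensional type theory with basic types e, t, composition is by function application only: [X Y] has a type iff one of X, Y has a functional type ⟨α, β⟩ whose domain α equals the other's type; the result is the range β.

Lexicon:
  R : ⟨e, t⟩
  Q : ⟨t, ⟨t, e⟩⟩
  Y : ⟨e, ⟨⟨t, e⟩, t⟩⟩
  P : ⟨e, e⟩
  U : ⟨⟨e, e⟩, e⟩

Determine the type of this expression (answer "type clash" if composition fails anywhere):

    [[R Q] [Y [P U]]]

type clash

[R Q]: ⟨e, t⟩ with ⟨t, ⟨t, e⟩⟩ — neither is a function whose domain matches the other; composition fails here.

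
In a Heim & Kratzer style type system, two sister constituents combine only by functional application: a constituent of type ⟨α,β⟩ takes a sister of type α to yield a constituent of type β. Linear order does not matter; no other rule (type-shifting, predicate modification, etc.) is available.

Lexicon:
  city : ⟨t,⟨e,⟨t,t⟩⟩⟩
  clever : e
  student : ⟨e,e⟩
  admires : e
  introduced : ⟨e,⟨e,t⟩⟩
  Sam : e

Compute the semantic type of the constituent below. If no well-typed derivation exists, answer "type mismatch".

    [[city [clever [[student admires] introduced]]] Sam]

[student admires]: functor student : ⟨e,e⟩, argument admires : e; result e.
[[student admires] introduced]: functor introduced : ⟨e,⟨e,t⟩⟩, argument [student admires] : e; result ⟨e,t⟩.
[clever [[student admires] introduced]]: functor [[student admires] introduced] : ⟨e,t⟩, argument clever : e; result t.
[city [clever [[student admires] introduced]]]: functor city : ⟨t,⟨e,⟨t,t⟩⟩⟩, argument [clever [[student admires] introduced]] : t; result ⟨e,⟨t,t⟩⟩.
[[city [clever [[student admires] introduced]]] Sam]: functor [city [clever [[student admires] introduced]]] : ⟨e,⟨t,t⟩⟩, argument Sam : e; result ⟨t,t⟩.

⟨t,t⟩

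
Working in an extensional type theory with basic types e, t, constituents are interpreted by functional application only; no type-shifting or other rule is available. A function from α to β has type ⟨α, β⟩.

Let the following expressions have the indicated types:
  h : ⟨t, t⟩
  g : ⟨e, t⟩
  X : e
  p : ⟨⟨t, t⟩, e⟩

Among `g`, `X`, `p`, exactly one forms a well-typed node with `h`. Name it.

g : ⟨e, t⟩ — neither side's domain matches the other.
X : e — neither side's domain matches the other.
p — combines: p : ⟨⟨t, t⟩, e⟩ takes h : ⟨t, t⟩ as argument, giving e.

p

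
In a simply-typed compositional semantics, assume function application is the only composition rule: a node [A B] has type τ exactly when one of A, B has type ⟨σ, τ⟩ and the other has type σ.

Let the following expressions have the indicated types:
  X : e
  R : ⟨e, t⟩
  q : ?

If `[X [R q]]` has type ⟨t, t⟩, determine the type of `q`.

⟨⟨e, t⟩, ⟨e, ⟨t, t⟩⟩⟩

[X [R q]] is required to be ⟨t, t⟩. X : e cannot yield ⟨t, t⟩ as functor, so [R q] : ⟨e, ⟨t, t⟩⟩.
[R q] is required to be ⟨e, ⟨t, t⟩⟩. R : ⟨e, t⟩ cannot yield ⟨e, ⟨t, t⟩⟩ as functor, so q : ⟨⟨e, t⟩, ⟨e, ⟨t, t⟩⟩⟩.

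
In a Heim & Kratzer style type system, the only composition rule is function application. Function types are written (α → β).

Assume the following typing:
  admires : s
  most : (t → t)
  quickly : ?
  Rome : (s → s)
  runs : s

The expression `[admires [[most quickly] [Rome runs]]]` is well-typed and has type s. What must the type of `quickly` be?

((t → t) → (s → (s → s)))

At [admires [[most quickly] [Rome runs]]] (required: s): admires is s, which is not a function with range s; hence [[most quickly] [Rome runs]] is the functor — type (s → s).
At [[most quickly] [Rome runs]] (required: (s → s)): [Rome runs] is s, which is not a function with range (s → s); hence [most quickly] is the functor — type (s → (s → s)).
At [most quickly] (required: (s → (s → s))): most is (t → t), which is not a function with range (s → (s → s)); hence quickly is the functor — type ((t → t) → (s → (s → s))).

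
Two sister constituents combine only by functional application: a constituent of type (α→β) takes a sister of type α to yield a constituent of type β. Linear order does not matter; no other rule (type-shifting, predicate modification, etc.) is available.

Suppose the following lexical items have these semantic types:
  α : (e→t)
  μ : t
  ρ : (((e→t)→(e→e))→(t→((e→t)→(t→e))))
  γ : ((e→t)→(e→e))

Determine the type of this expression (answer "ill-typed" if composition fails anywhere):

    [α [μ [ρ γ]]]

(t→e)

[ρ γ]: functor ρ : (((e→t)→(e→e))→(t→((e→t)→(t→e)))), argument γ : ((e→t)→(e→e)); result (t→((e→t)→(t→e))).
[μ [ρ γ]]: functor [ρ γ] : (t→((e→t)→(t→e))), argument μ : t; result ((e→t)→(t→e)).
[α [μ [ρ γ]]]: functor [μ [ρ γ]] : ((e→t)→(t→e)), argument α : (e→t); result (t→e).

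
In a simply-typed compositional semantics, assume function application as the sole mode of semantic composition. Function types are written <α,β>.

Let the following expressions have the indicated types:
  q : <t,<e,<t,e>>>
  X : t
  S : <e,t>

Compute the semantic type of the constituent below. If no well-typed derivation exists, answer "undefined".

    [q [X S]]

[X S]: t with <e,t> — neither is a function whose domain matches the other; composition fails here.

undefined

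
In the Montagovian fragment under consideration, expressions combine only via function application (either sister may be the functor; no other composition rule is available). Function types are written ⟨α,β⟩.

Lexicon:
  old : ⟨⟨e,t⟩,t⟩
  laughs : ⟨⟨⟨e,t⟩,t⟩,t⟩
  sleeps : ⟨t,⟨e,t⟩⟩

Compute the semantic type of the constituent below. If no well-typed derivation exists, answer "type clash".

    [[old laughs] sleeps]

[old laughs] — laughs of type ⟨⟨⟨e,t⟩,t⟩,t⟩ combines with old of type ⟨⟨e,t⟩,t⟩: type t.
[[old laughs] sleeps] — sleeps of type ⟨t,⟨e,t⟩⟩ combines with [old laughs] of type t: type ⟨e,t⟩.

⟨e,t⟩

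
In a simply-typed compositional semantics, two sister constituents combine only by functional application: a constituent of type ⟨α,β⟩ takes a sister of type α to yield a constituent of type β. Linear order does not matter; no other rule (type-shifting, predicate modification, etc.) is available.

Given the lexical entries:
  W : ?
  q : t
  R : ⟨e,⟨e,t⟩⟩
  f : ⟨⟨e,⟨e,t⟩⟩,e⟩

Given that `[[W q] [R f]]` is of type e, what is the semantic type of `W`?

[[W q] [R f]] must have type e. The sister [R f] has type e; that is not a function onto e, so [W q] must be the functor, of type ⟨e,e⟩.
[W q] must have type ⟨e,e⟩. The sister q has type t; that is not a function onto ⟨e,e⟩, so W must be the functor, of type ⟨t,⟨e,e⟩⟩.

⟨t,⟨e,e⟩⟩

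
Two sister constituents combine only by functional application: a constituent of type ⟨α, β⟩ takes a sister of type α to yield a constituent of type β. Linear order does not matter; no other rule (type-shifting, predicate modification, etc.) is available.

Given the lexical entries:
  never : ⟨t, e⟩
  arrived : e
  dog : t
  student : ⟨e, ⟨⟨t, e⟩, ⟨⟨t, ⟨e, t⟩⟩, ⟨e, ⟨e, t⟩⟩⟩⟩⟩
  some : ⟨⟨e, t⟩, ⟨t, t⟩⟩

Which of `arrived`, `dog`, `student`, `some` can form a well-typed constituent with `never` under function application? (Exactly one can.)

arrived : e — never needs t; arrived needs nothing (atomic); neither fits.
dog — combines: never : ⟨t, e⟩ takes dog : t as argument, giving e.
student : ⟨e, ⟨⟨t, e⟩, ⟨⟨t, ⟨e, t⟩⟩, ⟨e, ⟨e, t⟩⟩⟩⟩⟩ — never needs t; student needs e; neither fits.
some : ⟨⟨e, t⟩, ⟨t, t⟩⟩ — never needs t; some needs ⟨e, t⟩; neither fits.

dog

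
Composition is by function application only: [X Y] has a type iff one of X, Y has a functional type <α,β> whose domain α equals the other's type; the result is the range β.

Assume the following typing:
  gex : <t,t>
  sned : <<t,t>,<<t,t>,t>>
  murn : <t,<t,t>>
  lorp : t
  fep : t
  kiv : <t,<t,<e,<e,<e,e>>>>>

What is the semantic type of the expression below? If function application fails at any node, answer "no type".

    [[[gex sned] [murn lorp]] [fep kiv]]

<e,<e,<e,e>>>

[gex sned]: functor sned : <<t,t>,<<t,t>,t>>, argument gex : <t,t>; result <<t,t>,t>.
[murn lorp]: functor murn : <t,<t,t>>, argument lorp : t; result <t,t>.
[[gex sned] [murn lorp]]: functor [gex sned] : <<t,t>,t>, argument [murn lorp] : <t,t>; result t.
[fep kiv]: functor kiv : <t,<t,<e,<e,<e,e>>>>>, argument fep : t; result <t,<e,<e,<e,e>>>>.
[[[gex sned] [murn lorp]] [fep kiv]]: functor [fep kiv] : <t,<e,<e,<e,e>>>>, argument [[gex sned] [murn lorp]] : t; result <e,<e,<e,e>>>.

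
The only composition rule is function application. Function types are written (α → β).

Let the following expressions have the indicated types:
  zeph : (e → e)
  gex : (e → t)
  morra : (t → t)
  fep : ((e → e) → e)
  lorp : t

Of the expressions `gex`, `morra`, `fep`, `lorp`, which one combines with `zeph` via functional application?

fep

gex : (e → t) — neither side's domain matches the other.
morra : (t → t) — neither side's domain matches the other.
fep — combines: fep : ((e → e) → e) takes zeph : (e → e) as argument, giving e.
lorp : t — neither side's domain matches the other.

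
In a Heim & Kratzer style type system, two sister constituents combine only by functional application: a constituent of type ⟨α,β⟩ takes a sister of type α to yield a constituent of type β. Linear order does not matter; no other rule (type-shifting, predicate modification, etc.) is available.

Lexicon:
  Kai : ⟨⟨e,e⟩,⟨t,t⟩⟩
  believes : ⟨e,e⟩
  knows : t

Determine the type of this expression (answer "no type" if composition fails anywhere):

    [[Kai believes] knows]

t

At [Kai believes], Kai : ⟨⟨e,e⟩,⟨t,t⟩⟩ takes believes : ⟨e,e⟩, giving ⟨t,t⟩.
At [[Kai believes] knows], [Kai believes] : ⟨t,t⟩ takes knows : t, giving t.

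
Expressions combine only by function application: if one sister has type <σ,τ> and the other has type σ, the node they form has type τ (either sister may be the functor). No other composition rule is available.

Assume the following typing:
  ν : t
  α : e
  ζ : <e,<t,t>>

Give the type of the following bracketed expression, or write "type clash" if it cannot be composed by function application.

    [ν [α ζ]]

[α ζ] — ζ of type <e,<t,t>> combines with α of type e: type <t,t>.
[ν [α ζ]] — [α ζ] of type <t,t> combines with ν of type t: type t.

t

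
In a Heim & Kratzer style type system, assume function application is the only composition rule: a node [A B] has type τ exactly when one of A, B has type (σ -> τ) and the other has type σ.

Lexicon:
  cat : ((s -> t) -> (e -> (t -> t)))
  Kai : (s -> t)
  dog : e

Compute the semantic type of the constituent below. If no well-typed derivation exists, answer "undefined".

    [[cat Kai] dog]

[cat Kai]: functor cat : ((s -> t) -> (e -> (t -> t))), argument Kai : (s -> t); result (e -> (t -> t)).
[[cat Kai] dog]: functor [cat Kai] : (e -> (t -> t)), argument dog : e; result (t -> t).

(t -> t)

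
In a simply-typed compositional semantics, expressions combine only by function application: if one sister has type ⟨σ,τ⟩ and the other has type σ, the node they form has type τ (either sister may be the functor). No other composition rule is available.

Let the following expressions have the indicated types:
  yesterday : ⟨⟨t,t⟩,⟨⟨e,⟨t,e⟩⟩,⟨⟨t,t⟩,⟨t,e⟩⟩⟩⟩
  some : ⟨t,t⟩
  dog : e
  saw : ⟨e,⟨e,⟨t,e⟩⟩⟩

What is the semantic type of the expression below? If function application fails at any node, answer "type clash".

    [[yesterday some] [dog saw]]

⟨⟨t,t⟩,⟨t,e⟩⟩

[yesterday some] — yesterday of type ⟨⟨t,t⟩,⟨⟨e,⟨t,e⟩⟩,⟨⟨t,t⟩,⟨t,e⟩⟩⟩⟩ combines with some of type ⟨t,t⟩: type ⟨⟨e,⟨t,e⟩⟩,⟨⟨t,t⟩,⟨t,e⟩⟩⟩.
[dog saw] — saw of type ⟨e,⟨e,⟨t,e⟩⟩⟩ combines with dog of type e: type ⟨e,⟨t,e⟩⟩.
[[yesterday some] [dog saw]] — [yesterday some] of type ⟨⟨e,⟨t,e⟩⟩,⟨⟨t,t⟩,⟨t,e⟩⟩⟩ combines with [dog saw] of type ⟨e,⟨t,e⟩⟩: type ⟨⟨t,t⟩,⟨t,e⟩⟩.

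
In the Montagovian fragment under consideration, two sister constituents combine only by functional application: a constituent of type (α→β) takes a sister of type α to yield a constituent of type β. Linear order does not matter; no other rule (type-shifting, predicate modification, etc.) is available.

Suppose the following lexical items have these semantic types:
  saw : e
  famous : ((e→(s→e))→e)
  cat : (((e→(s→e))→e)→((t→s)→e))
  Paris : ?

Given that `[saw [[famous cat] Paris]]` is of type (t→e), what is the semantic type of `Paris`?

(((t→s)→e)→(e→(t→e)))

For [saw [[famous cat] Paris]] to have type (t→e) with saw of type e, [[famous cat] Paris] must be the function: [[famous cat] Paris] : (e→(t→e)).
For [[famous cat] Paris] to have type (e→(t→e)) with [famous cat] of type ((t→s)→e), Paris must be the function: Paris : (((t→s)→e)→(e→(t→e))).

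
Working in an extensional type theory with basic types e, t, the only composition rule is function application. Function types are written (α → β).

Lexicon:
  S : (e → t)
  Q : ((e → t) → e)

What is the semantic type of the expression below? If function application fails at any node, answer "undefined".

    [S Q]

e

[S Q]: functor Q : ((e → t) → e), argument S : (e → t); result e.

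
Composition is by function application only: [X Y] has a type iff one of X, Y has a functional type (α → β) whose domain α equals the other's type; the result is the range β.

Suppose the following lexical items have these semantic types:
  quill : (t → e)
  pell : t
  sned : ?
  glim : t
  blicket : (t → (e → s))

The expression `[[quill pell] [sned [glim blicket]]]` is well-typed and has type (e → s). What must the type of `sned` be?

((e → s) → (e → (e → s)))

[[quill pell] [sned [glim blicket]]] must have type (e → s). The sister [quill pell] has type e; that is not a function onto (e → s), so [sned [glim blicket]] must be the functor, of type (e → (e → s)).
[sned [glim blicket]] must have type (e → (e → s)). The sister [glim blicket] has type (e → s); that is not a function onto (e → (e → s)), so sned must be the functor, of type ((e → s) → (e → (e → s))).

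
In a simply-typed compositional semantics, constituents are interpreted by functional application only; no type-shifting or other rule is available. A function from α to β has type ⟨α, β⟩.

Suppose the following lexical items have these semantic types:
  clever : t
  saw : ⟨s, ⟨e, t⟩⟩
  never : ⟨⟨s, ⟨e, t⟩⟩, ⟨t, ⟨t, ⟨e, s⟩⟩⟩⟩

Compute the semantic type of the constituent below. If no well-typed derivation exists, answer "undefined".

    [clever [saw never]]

⟨t, ⟨e, s⟩⟩

[saw never]: functor never : ⟨⟨s, ⟨e, t⟩⟩, ⟨t, ⟨t, ⟨e, s⟩⟩⟩⟩, argument saw : ⟨s, ⟨e, t⟩⟩; result ⟨t, ⟨t, ⟨e, s⟩⟩⟩.
[clever [saw never]]: functor [saw never] : ⟨t, ⟨t, ⟨e, s⟩⟩⟩, argument clever : t; result ⟨t, ⟨e, s⟩⟩.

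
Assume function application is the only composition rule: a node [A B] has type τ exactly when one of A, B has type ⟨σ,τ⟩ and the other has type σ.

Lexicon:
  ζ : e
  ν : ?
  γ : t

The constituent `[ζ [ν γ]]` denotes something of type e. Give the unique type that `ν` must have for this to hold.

[ζ [ν γ]] must have type e. The sister ζ has type e; that is not a function onto e, so [ν γ] must be the functor, of type ⟨e,e⟩.
[ν γ] must have type ⟨e,e⟩. The sister γ has type t; that is not a function onto ⟨e,e⟩, so ν must be the functor, of type ⟨t,⟨e,e⟩⟩.

⟨t,⟨e,e⟩⟩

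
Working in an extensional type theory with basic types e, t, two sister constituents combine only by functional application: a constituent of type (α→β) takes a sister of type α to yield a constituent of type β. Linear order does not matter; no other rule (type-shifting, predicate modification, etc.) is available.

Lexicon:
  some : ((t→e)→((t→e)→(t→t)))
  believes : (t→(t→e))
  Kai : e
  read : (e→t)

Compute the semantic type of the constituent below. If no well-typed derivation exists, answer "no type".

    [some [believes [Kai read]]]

((t→e)→(t→t))

[Kai read]: functor read : (e→t), argument Kai : e; result t.
[believes [Kai read]]: functor believes : (t→(t→e)), argument [Kai read] : t; result (t→e).
[some [believes [Kai read]]]: functor some : ((t→e)→((t→e)→(t→t))), argument [believes [Kai read]] : (t→e); result ((t→e)→(t→t)).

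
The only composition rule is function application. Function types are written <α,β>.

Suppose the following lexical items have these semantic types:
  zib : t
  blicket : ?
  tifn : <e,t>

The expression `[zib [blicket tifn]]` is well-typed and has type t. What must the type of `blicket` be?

At [zib [blicket tifn]] (required: t): zib is t, which is not a function with range t; hence [blicket tifn] is the functor — type <t,t>.
At [blicket tifn] (required: <t,t>): tifn is <e,t>, which is not a function with range <t,t>; hence blicket is the functor — type <<e,t>,<t,t>>.

<<e,t>,<t,t>>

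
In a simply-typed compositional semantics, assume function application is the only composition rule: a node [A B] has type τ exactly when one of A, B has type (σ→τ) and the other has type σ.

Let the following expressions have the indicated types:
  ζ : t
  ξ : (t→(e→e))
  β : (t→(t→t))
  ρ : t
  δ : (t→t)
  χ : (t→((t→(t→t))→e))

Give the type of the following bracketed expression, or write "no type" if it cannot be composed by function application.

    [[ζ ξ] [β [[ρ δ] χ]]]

[ζ ξ]: functor ξ : (t→(e→e)), argument ζ : t; result (e→e).
[ρ δ]: functor δ : (t→t), argument ρ : t; result t.
[[ρ δ] χ]: functor χ : (t→((t→(t→t))→e)), argument [ρ δ] : t; result ((t→(t→t))→e).
[β [[ρ δ] χ]]: functor [[ρ δ] χ] : ((t→(t→t))→e), argument β : (t→(t→t)); result e.
[[ζ ξ] [β [[ρ δ] χ]]]: functor [ζ ξ] : (e→e), argument [β [[ρ δ] χ]] : e; result e.

e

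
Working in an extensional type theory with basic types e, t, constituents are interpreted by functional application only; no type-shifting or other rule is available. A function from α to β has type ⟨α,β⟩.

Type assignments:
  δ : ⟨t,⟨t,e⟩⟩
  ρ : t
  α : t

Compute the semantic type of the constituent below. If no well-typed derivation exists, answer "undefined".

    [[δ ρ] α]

e

At [δ ρ], δ : ⟨t,⟨t,e⟩⟩ takes ρ : t, giving ⟨t,e⟩.
At [[δ ρ] α], [δ ρ] : ⟨t,e⟩ takes α : t, giving e.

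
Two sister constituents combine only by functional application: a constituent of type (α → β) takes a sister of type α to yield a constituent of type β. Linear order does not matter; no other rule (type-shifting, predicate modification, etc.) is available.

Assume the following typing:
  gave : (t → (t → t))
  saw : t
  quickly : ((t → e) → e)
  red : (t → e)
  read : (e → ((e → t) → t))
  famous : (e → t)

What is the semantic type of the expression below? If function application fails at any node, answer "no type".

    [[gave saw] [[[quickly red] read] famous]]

t

[gave saw] — gave of type (t → (t → t)) combines with saw of type t: type (t → t).
[quickly red] — quickly of type ((t → e) → e) combines with red of type (t → e): type e.
[[quickly red] read] — read of type (e → ((e → t) → t)) combines with [quickly red] of type e: type ((e → t) → t).
[[[quickly red] read] famous] — [[quickly red] read] of type ((e → t) → t) combines with famous of type (e → t): type t.
[[gave saw] [[[quickly red] read] famous]] — [gave saw] of type (t → t) combines with [[[quickly red] read] famous] of type t: type t.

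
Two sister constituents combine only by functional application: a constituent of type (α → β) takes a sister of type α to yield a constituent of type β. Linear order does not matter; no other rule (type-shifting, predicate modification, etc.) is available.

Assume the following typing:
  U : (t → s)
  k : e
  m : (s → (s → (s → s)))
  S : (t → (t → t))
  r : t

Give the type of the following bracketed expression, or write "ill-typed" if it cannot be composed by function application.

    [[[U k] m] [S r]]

ill-typed

[U k]: (t → s) and e cannot combine by function application — type clash.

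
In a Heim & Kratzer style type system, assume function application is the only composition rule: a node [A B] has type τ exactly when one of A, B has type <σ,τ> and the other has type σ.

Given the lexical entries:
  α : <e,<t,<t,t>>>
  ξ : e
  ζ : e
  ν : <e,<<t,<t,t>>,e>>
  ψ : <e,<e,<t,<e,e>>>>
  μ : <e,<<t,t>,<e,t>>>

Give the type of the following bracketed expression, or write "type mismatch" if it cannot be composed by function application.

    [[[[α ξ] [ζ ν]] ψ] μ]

type mismatch

At [α ξ], α : <e,<t,<t,t>>> takes ξ : e, giving <t,<t,t>>.
At [ζ ν], ν : <e,<<t,<t,t>>,e>> takes ζ : e, giving <<t,<t,t>>,e>.
At [[α ξ] [ζ ν]], [ζ ν] : <<t,<t,t>>,e> takes [α ξ] : <t,<t,t>>, giving e.
At [[[α ξ] [ζ ν]] ψ], ψ : <e,<e,<t,<e,e>>>> takes [[α ξ] [ζ ν]] : e, giving <e,<t,<e,e>>>.
[[[[α ξ] [ζ ν]] ψ] μ]: <e,<t,<e,e>>> and <e,<<t,t>,<e,t>>> cannot combine by function application — type clash.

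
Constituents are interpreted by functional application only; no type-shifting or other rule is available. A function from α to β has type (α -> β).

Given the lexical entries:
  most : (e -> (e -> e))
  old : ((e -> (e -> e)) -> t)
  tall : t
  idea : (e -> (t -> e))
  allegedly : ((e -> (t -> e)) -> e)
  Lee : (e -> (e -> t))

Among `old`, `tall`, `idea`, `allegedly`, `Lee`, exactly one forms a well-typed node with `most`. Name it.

old — combines: old : ((e -> (e -> e)) -> t) takes most : (e -> (e -> e)) as argument, giving t.
tall : t — most needs e; tall needs nothing (atomic); neither fits.
idea : (e -> (t -> e)) — most needs e; idea needs e; neither fits.
allegedly : ((e -> (t -> e)) -> e) — most needs e; allegedly needs (e -> (t -> e)); neither fits.
Lee : (e -> (e -> t)) — most needs e; Lee needs e; neither fits.

old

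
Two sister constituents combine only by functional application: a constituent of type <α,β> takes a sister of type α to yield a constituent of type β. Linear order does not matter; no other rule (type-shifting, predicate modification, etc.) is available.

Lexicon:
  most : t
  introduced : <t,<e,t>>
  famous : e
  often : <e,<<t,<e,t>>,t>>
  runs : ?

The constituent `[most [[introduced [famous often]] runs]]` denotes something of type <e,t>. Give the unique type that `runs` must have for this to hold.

[most [[introduced [famous often]] runs]] must have type <e,t>. The sister most has type t; that is not a function onto <e,t>, so [[introduced [famous often]] runs] must be the functor, of type <t,<e,t>>.
[[introduced [famous often]] runs] must have type <t,<e,t>>. The sister [introduced [famous often]] has type t; that is not a function onto <t,<e,t>>, so runs must be the functor, of type <t,<t,<e,t>>>.

<t,<t,<e,t>>>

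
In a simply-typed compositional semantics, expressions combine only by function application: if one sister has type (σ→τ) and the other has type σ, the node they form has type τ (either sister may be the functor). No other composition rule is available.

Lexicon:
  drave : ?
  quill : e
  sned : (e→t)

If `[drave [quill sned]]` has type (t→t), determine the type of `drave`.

(t→(t→t))

[drave [quill sned]] is required to be (t→t). [quill sned] : t cannot yield (t→t) as functor, so drave : (t→(t→t)).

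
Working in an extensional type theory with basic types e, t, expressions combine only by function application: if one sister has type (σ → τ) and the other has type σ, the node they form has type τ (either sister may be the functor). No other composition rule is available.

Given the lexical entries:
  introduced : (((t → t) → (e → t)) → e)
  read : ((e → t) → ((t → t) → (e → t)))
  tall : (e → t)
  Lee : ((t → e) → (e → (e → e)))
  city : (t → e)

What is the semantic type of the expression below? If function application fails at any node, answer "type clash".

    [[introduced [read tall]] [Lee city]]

At [read tall], read : ((e → t) → ((t → t) → (e → t))) takes tall : (e → t), giving ((t → t) → (e → t)).
At [introduced [read tall]], introduced : (((t → t) → (e → t)) → e) takes [read tall] : ((t → t) → (e → t)), giving e.
At [Lee city], Lee : ((t → e) → (e → (e → e))) takes city : (t → e), giving (e → (e → e)).
At [[introduced [read tall]] [Lee city]], [Lee city] : (e → (e → e)) takes [introduced [read tall]] : e, giving (e → e).

(e → e)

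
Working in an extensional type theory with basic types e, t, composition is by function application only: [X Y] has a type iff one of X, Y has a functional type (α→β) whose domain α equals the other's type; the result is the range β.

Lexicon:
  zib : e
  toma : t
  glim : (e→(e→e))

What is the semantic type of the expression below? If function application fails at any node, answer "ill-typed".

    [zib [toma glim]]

At [toma glim]: neither t nor (e→(e→e)) can take the other as argument; the node is ill-typed.

ill-typed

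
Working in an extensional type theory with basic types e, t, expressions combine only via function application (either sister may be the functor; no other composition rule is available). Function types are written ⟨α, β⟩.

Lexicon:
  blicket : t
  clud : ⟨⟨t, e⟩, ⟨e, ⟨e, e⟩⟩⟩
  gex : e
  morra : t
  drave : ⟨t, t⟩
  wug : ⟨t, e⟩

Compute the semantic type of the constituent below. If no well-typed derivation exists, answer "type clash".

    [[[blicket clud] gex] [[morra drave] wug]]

type clash

At [blicket clud]: neither t nor ⟨⟨t, e⟩, ⟨e, ⟨e, e⟩⟩⟩ can take the other as argument; the node is ill-typed.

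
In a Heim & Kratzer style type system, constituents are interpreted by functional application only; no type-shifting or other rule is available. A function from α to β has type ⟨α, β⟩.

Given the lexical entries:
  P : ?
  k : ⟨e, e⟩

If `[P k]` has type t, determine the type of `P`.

For [P k] to have type t with k of type ⟨e, e⟩, P must be the function: P : ⟨⟨e, e⟩, t⟩.

⟨⟨e, e⟩, t⟩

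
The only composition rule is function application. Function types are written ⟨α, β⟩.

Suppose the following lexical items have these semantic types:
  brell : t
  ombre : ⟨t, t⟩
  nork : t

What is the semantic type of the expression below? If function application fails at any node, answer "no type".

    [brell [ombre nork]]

no type

[ombre nork]: ⟨t, t⟩ applied to t yields t.
[brell [ombre nork]]: t with t — neither is a function whose domain matches the other; composition fails here.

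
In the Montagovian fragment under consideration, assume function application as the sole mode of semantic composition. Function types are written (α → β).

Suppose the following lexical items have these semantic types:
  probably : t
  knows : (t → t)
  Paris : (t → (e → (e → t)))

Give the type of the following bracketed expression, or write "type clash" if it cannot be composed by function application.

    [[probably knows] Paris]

[probably knows]: (t → t) applied to t yields t.
[[probably knows] Paris]: (t → (e → (e → t))) applied to t yields (e → (e → t)).

(e → (e → t))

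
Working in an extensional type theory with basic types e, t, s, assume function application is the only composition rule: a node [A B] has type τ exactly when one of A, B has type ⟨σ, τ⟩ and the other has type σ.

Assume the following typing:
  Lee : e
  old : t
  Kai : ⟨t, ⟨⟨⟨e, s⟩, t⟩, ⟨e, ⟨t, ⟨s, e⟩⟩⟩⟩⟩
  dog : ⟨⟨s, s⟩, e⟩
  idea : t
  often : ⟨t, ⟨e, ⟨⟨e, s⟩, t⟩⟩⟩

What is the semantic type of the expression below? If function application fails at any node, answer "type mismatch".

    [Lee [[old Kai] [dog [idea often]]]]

[old Kai]: functor Kai : ⟨t, ⟨⟨⟨e, s⟩, t⟩, ⟨e, ⟨t, ⟨s, e⟩⟩⟩⟩⟩, argument old : t; result ⟨⟨⟨e, s⟩, t⟩, ⟨e, ⟨t, ⟨s, e⟩⟩⟩⟩.
[idea often]: functor often : ⟨t, ⟨e, ⟨⟨e, s⟩, t⟩⟩⟩, argument idea : t; result ⟨e, ⟨⟨e, s⟩, t⟩⟩.
[dog [idea often]]: ⟨⟨s, s⟩, e⟩ and ⟨e, ⟨⟨e, s⟩, t⟩⟩ cannot combine by function application — type clash.

type mismatch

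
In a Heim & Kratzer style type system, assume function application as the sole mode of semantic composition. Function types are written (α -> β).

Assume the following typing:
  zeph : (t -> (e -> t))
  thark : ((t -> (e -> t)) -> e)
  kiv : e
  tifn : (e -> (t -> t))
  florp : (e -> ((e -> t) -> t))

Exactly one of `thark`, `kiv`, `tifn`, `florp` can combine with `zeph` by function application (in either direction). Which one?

thark — combines: thark : ((t -> (e -> t)) -> e) takes zeph : (t -> (e -> t)) as argument, giving e.
kiv : e — does not combine with zeph.
tifn : (e -> (t -> t)) — does not combine with zeph.
florp : (e -> ((e -> t) -> t)) — does not combine with zeph.

thark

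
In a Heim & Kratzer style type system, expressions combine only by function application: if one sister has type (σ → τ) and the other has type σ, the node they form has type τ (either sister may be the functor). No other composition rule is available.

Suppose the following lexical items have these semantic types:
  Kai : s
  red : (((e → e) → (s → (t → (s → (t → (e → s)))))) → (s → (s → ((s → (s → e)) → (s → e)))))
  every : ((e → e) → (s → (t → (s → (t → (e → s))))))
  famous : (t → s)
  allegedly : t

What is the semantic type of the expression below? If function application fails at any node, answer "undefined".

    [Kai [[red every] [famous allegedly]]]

((s → (s → e)) → (s → e))

[red every]: red is (((e → e) → (s → (t → (s → (t → (e → s)))))) → (s → (s → ((s → (s → e)) → (s → e))))), every is ((e → e) → (s → (t → (s → (t → (e → s)))))); result (s → (s → ((s → (s → e)) → (s → e)))).
[famous allegedly]: famous is (t → s), allegedly is t; result s.
[[red every] [famous allegedly]]: [red every] is (s → (s → ((s → (s → e)) → (s → e)))), [famous allegedly] is s; result (s → ((s → (s → e)) → (s → e))).
[Kai [[red every] [famous allegedly]]]: [[red every] [famous allegedly]] is (s → ((s → (s → e)) → (s → e))), Kai is s; result ((s → (s → e)) → (s → e)).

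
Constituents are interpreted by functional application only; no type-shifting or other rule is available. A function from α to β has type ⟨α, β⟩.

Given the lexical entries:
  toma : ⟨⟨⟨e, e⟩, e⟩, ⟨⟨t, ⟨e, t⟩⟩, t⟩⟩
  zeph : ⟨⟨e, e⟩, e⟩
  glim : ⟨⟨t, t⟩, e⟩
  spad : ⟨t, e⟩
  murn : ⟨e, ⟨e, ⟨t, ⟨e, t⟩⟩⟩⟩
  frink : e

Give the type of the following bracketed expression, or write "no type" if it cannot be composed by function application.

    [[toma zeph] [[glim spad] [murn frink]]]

[toma zeph]: ⟨⟨⟨e, e⟩, e⟩, ⟨⟨t, ⟨e, t⟩⟩, t⟩⟩ applied to ⟨⟨e, e⟩, e⟩ yields ⟨⟨t, ⟨e, t⟩⟩, t⟩.
[glim spad]: ⟨⟨t, t⟩, e⟩ and ⟨t, e⟩ cannot combine by function application — type clash.

no type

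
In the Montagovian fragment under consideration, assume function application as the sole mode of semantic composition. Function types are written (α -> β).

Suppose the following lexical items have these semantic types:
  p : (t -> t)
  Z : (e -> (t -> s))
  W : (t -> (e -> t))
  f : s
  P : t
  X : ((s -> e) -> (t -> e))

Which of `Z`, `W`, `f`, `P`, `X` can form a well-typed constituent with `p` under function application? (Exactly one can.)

P

Z : (e -> (t -> s)) — neither side's domain matches the other.
W : (t -> (e -> t)) — neither side's domain matches the other.
f : s — neither side's domain matches the other.
P — combines: p : (t -> t) takes P : t as argument, giving t.
X : ((s -> e) -> (t -> e)) — neither side's domain matches the other.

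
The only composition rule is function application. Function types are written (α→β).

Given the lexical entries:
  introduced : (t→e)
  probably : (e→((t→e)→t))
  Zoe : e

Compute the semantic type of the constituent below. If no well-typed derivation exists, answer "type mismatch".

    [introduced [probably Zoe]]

At [probably Zoe], probably : (e→((t→e)→t)) takes Zoe : e, giving ((t→e)→t).
At [introduced [probably Zoe]], [probably Zoe] : ((t→e)→t) takes introduced : (t→e), giving t.

t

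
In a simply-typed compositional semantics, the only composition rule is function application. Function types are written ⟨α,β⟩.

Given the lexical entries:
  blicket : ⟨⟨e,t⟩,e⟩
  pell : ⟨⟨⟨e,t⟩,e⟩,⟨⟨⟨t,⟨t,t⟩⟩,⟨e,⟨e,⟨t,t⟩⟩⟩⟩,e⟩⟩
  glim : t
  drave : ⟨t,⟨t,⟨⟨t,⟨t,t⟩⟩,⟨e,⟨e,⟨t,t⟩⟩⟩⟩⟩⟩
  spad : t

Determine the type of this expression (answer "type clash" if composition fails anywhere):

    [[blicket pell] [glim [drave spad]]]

e

[blicket pell]: functor pell : ⟨⟨⟨e,t⟩,e⟩,⟨⟨⟨t,⟨t,t⟩⟩,⟨e,⟨e,⟨t,t⟩⟩⟩⟩,e⟩⟩, argument blicket : ⟨⟨e,t⟩,e⟩; result ⟨⟨⟨t,⟨t,t⟩⟩,⟨e,⟨e,⟨t,t⟩⟩⟩⟩,e⟩.
[drave spad]: functor drave : ⟨t,⟨t,⟨⟨t,⟨t,t⟩⟩,⟨e,⟨e,⟨t,t⟩⟩⟩⟩⟩⟩, argument spad : t; result ⟨t,⟨⟨t,⟨t,t⟩⟩,⟨e,⟨e,⟨t,t⟩⟩⟩⟩⟩.
[glim [drave spad]]: functor [drave spad] : ⟨t,⟨⟨t,⟨t,t⟩⟩,⟨e,⟨e,⟨t,t⟩⟩⟩⟩⟩, argument glim : t; result ⟨⟨t,⟨t,t⟩⟩,⟨e,⟨e,⟨t,t⟩⟩⟩⟩.
[[blicket pell] [glim [drave spad]]]: functor [blicket pell] : ⟨⟨⟨t,⟨t,t⟩⟩,⟨e,⟨e,⟨t,t⟩⟩⟩⟩,e⟩, argument [glim [drave spad]] : ⟨⟨t,⟨t,t⟩⟩,⟨e,⟨e,⟨t,t⟩⟩⟩⟩; result e.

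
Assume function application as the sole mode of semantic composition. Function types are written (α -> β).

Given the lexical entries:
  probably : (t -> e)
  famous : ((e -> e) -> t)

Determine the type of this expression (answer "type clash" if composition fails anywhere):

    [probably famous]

type clash

At [probably famous]: neither (t -> e) nor ((e -> e) -> t) can take the other as argument; the node is ill-typed.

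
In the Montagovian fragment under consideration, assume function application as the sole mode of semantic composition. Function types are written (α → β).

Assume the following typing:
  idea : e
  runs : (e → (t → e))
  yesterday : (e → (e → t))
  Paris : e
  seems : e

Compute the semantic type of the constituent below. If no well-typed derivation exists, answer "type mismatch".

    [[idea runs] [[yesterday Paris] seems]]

At [idea runs], runs : (e → (t → e)) takes idea : e, giving (t → e).
At [yesterday Paris], yesterday : (e → (e → t)) takes Paris : e, giving (e → t).
At [[yesterday Paris] seems], [yesterday Paris] : (e → t) takes seems : e, giving t.
At [[idea runs] [[yesterday Paris] seems]], [idea runs] : (t → e) takes [[yesterday Paris] seems] : t, giving e.

e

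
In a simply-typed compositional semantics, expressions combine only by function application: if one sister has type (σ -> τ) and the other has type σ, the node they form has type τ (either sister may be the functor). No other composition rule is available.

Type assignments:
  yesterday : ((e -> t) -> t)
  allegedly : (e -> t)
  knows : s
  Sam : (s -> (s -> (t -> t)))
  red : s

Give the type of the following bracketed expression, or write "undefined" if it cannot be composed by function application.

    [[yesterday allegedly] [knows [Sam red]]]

At [yesterday allegedly], yesterday : ((e -> t) -> t) takes allegedly : (e -> t), giving t.
At [Sam red], Sam : (s -> (s -> (t -> t))) takes red : s, giving (s -> (t -> t)).
At [knows [Sam red]], [Sam red] : (s -> (t -> t)) takes knows : s, giving (t -> t).
At [[yesterday allegedly] [knows [Sam red]]], [knows [Sam red]] : (t -> t) takes [yesterday allegedly] : t, giving t.

t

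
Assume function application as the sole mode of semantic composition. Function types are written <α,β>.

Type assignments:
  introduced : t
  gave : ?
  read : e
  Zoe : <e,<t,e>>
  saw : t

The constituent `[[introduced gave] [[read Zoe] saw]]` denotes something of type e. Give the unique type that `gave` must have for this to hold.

<t,<e,e>>

[[introduced gave] [[read Zoe] saw]] must have type e. The sister [[read Zoe] saw] has type e; that is not a function onto e, so [introduced gave] must be the functor, of type <e,e>.
[introduced gave] must have type <e,e>. The sister introduced has type t; that is not a function onto <e,e>, so gave must be the functor, of type <t,<e,e>>.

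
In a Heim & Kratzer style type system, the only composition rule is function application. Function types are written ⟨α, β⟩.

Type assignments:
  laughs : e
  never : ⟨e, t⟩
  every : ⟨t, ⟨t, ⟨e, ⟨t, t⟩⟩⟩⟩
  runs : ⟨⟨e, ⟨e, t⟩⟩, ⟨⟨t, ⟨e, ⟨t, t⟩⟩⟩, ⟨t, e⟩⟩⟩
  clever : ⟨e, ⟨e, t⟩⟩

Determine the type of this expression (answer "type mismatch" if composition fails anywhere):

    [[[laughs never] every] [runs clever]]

At [laughs never], never : ⟨e, t⟩ takes laughs : e, giving t.
At [[laughs never] every], every : ⟨t, ⟨t, ⟨e, ⟨t, t⟩⟩⟩⟩ takes [laughs never] : t, giving ⟨t, ⟨e, ⟨t, t⟩⟩⟩.
At [runs clever], runs : ⟨⟨e, ⟨e, t⟩⟩, ⟨⟨t, ⟨e, ⟨t, t⟩⟩⟩, ⟨t, e⟩⟩⟩ takes clever : ⟨e, ⟨e, t⟩⟩, giving ⟨⟨t, ⟨e, ⟨t, t⟩⟩⟩, ⟨t, e⟩⟩.
At [[[laughs never] every] [runs clever]], [runs clever] : ⟨⟨t, ⟨e, ⟨t, t⟩⟩⟩, ⟨t, e⟩⟩ takes [[laughs never] every] : ⟨t, ⟨e, ⟨t, t⟩⟩⟩, giving ⟨t, e⟩.

⟨t, e⟩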